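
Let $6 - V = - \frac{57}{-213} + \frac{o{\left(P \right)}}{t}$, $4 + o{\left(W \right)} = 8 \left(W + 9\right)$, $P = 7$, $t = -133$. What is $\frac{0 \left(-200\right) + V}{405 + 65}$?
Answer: $\frac{12587}{887642} \approx 0.01418$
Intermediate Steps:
$o{\left(W \right)} = 68 + 8 W$ ($o{\left(W \right)} = -4 + 8 \left(W + 9\right) = -4 + 8 \left(9 + W\right) = -4 + \left(72 + 8 W\right) = 68 + 8 W$)
$V = \frac{62935}{9443}$ ($V = 6 - \left(- \frac{57}{-213} + \frac{68 + 8 \cdot 7}{-133}\right) = 6 - \left(\left(-57\right) \left(- \frac{1}{213}\right) + \left(68 + 56\right) \left(- \frac{1}{133}\right)\right) = 6 - \left(\frac{19}{71} + 124 \left(- \frac{1}{133}\right)\right) = 6 - \left(\frac{19}{71} - \frac{124}{133}\right) = 6 - - \frac{6277}{9443} = 6 + \frac{6277}{9443} = \frac{62935}{9443} \approx 6.6647$)
$\frac{0 \left(-200\right) + V}{405 + 65} = \frac{0 \left(-200\right) + \frac{62935}{9443}}{405 + 65} = \frac{0 + \frac{62935}{9443}}{470} = \frac{62935}{9443} \cdot \frac{1}{470} = \frac{12587}{887642}$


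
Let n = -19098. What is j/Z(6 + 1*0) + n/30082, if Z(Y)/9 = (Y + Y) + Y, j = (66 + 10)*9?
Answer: 485617/135369 ≈ 3.5874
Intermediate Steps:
j = 684 (j = 76*9 = 684)
Z(Y) = 27*Y (Z(Y) = 9*((Y + Y) + Y) = 9*(2*Y + Y) = 9*(3*Y) = 27*Y)
j/Z(6 + 1*0) + n/30082 = 684/((27*(6 + 1*0))) - 19098/30082 = 684/((27*(6 + 0))) - 19098*1/30082 = 684/((27*6)) - 9549/15041 = 684/162 - 9549/15041 = 684*(1/162) - 9549/15041 = 38/9 - 9549/15041 = 485617/135369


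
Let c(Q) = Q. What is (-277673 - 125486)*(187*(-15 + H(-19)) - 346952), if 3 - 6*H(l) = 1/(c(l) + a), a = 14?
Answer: 2114512109581/15 ≈ 1.4097e+11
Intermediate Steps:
H(l) = ½ - 1/(6*(14 + l)) (H(l) = ½ - 1/(6*(l + 14)) = ½ - 1/(6*(14 + l)))
(-277673 - 125486)*(187*(-15 + H(-19)) - 346952) = (-277673 - 125486)*(187*(-15 + (41 + 3*(-19))/(6*(14 - 19))) - 346952) = -403159*(187*(-15 + (⅙)*(41 - 57)/(-5)) - 346952) = -403159*(187*(-15 + (⅙)*(-⅕)*(-16)) - 346952) = -403159*(187*(-15 + 8/15) - 346952) = -403159*(187*(-217/15) - 346952) = -403159*(-40579/15 - 346952) = -403159*(-5244859/15) = 2114512109581/15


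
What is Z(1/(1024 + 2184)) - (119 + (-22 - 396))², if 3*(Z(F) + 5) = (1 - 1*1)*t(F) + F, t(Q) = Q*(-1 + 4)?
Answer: -860443343/9624 ≈ -89406.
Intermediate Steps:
t(Q) = 3*Q (t(Q) = Q*3 = 3*Q)
Z(F) = -5 + F/3 (Z(F) = -5 + ((1 - 1*1)*(3*F) + F)/3 = -5 + ((1 - 1)*(3*F) + F)/3 = -5 + (0*(3*F) + F)/3 = -5 + (0 + F)/3 = -5 + F/3)
Z(1/(1024 + 2184)) - (119 + (-22 - 396))² = (-5 + 1/(3*(1024 + 2184))) - (119 + (-22 - 396))² = (-5 + (⅓)/3208) - (119 - 418)² = (-5 + (⅓)*(1/3208)) - 1*(-299)² = (-5 + 1/9624) - 1*89401 = -48119/9624 - 89401 = -860443343/9624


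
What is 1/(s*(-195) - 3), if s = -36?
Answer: 1/7017 ≈ 0.00014251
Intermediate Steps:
1/(s*(-195) - 3) = 1/(-36*(-195) - 3) = 1/(7020 - 3) = 1/7017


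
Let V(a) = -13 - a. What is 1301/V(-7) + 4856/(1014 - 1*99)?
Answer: -129031/610 ≈ -211.53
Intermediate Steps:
1301/V(-7) + 4856/(1014 - 1*99) = 1301/(-13 - 1*(-7)) + 4856/(1014 - 1*99) = 1301/(-13 + 7) + 4856/(1014 - 99) = 1301/(-6) + 4856/915 = 1301*(-1/6) + 4856*(1/915) = -1301/6 + 4856/915 = -129031/610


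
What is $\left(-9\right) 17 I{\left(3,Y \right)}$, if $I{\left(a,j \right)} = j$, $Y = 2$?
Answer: $-306$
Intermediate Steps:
$\left(-9\right) 17 I{\left(3,Y \right)} = \left(-9\right) 17 \cdot 2 = \left(-153\right) 2 = -306$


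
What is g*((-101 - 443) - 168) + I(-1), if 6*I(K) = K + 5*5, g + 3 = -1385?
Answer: 988260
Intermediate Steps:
g = -1388 (g = -3 - 1385 = -1388)
I(K) = 25/6 + K/6 (I(K) = (K + 5*5)/6 = (K + 25)/6 = (25 + K)/6 = 25/6 + K/6)
g*((-101 - 443) - 168) + I(-1) = -1388*((-101 - 443) - 168) + (25/6 + (⅙)*(-1)) = -1388*(-544 - 168) + (25/6 - ⅙) = -1388*(-712) + 4 = 988256 + 4 = 988260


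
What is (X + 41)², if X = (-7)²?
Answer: 8100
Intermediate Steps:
X = 49
(X + 41)² = (49 + 41)² = 90² = 8100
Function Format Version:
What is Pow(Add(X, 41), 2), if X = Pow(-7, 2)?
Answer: 8100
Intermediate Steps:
X = 49
Pow(Add(X, 41), 2) = Pow(Add(49, 41), 2) = Pow(90, 2) = 8100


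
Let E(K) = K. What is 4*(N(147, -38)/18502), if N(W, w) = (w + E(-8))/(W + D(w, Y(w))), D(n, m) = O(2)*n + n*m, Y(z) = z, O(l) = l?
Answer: -92/14015265 ≈ -6.5643e-6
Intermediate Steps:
D(n, m) = 2*n + m*n (D(n, m) = 2*n + n*m = 2*n + m*n)
N(W, w) = (-8 + w)/(W + w*(2 + w)) (N(W, w) = (w - 8)/(W + w*(2 + w)) = (-8 + w)/(W + w*(2 + w)))
4*(N(147, -38)/18502) = 4*(((-8 - 38)/(147 - 38*(2 - 38)))/18502) = 4*((-46/(147 - 38*(-36)))*(1/18502)) = 4*((-46/(147 + 1368))*(1/18502)) = 4*((-46/1515)*(1/18502)) = 4*(((1/1515)*(-46))*(1/18502)) = 4*(-46/1515*1/18502) = 4*(-23/14015265) = -92/14015265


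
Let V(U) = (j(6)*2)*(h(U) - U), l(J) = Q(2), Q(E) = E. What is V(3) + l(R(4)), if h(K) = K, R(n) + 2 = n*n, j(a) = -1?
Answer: 2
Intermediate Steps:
R(n) = -2 + n² (R(n) = -2 + n*n = -2 + n²)
l(J) = 2
V(U) = 0 (V(U) = (-1*2)*(U - U) = -2*0 = 0)
V(3) + l(R(4)) = 0 + 2 = 2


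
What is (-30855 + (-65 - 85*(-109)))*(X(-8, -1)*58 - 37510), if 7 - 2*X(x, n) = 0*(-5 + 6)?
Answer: 807883085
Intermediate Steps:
X(x, n) = 7/2 (X(x, n) = 7/2 - 0*(-5 + 6) = 7/2 - 0 = 7/2 - ½*0 = 7/2 + 0 = 7/2)
(-30855 + (-65 - 85*(-109)))*(X(-8, -1)*58 - 37510) = (-30855 + (-65 - 85*(-109)))*((7/2)*58 - 37510) = (-30855 + (-65 + 9265))*(203 - 37510) = (-30855 + 9200)*(-37307) = -21655*(-37307) = 807883085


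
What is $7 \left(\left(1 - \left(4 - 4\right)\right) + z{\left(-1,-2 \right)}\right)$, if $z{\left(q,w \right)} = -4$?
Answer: $-21$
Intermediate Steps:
$7 \left(\left(1 - \left(4 - 4\right)\right) + z{\left(-1,-2 \right)}\right) = 7 \left(\left(1 - \left(4 - 4\right)\right) - 4\right) = 7 \left(\left(1 - 0\right) - 4\right) = 7 \left(\left(1 + 0\right) - 4\right) = 7 \left(1 - 4\right) = 7 \left(-3\right) = -21$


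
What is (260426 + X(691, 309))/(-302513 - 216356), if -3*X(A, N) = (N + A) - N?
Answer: -780587/1556607 ≈ -0.50147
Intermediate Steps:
X(A, N) = -A/3 (X(A, N) = -((N + A) - N)/3 = -((A + N) - N)/3 = -A/3)
(260426 + X(691, 309))/(-302513 - 216356) = (260426 - 1/3*691)/(-302513 - 216356) = (260426 - 691/3)/(-518869) = (780587/3)*(-1/518869) = -780587/1556607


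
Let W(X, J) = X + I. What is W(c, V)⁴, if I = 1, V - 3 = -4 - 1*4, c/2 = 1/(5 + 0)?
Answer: 2401/625 ≈ 3.8416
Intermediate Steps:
c = ⅖ (c = 2/(5 + 0) = 2/5 = 2*(⅕) = ⅖ ≈ 0.40000)
V = -5 (V = 3 + (-4 - 1*4) = 3 + (-4 - 4) = 3 - 8 = -5)
W(X, J) = 1 + X (W(X, J) = X + 1 = 1 + X)
W(c, V)⁴ = (1 + ⅖)⁴ = (7/5)⁴ = 2401/625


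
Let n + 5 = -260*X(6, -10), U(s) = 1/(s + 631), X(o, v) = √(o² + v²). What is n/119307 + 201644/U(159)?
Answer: 19005457159315/119307 - 520*√34/119307 ≈ 1.5930e+8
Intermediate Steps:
U(s) = 1/(631 + s)
n = -5 - 520*√34 (n = -5 - 260*√(6² + (-10)²) = -5 - 260*√(36 + 100) = -5 - 520*√34 ≈ -3037.1)
n/119307 + 201644/U(159) = (-5 - 520*√34)/119307 + 201644/(1/(631 + 159)) = (-5 - 520*√34)*(1/119307) + 201644/(1/790) = (-5/119307 - 520*√34/119307) + 201644/(1/790) = (-5/119307 - 520*√34/119307) + 201644*790 = (-5/119307 - 520*√34/119307) + 159298760 = 19005457159315/119307 - 520*√34/119307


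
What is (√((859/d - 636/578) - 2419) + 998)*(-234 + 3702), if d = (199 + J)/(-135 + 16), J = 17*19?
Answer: 3461064 + 34*I*√22888735286/29 ≈ 3.4611e+6 + 1.7737e+5*I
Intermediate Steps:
J = 323
d = -522/119 (d = (199 + 323)/(-135 + 16) = 522/(-119) = 522*(-1/119) = -522/119 ≈ -4.3866)
(√((859/d - 636/578) - 2419) + 998)*(-234 + 3702) = (√((859/(-522/119) - 636/578) - 2419) + 998)*(-234 + 3702) = (√((859*(-119/522) - 636*1/578) - 2419) + 998)*3468 = (√((-102221/522 - 318/289) - 2419) + 998)*3468 = (√(-29707865/150858 - 2419) + 998)*3468 = (√(-394633367/150858) + 998)*3468 = (I*√22888735286/2958 + 998)*3468 = (998 + I*√22888735286/2958)*3468 = 3461064 + 34*I*√22888735286/29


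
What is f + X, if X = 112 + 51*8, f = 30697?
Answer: 31217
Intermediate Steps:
X = 520 (X = 112 + 408 = 520)
f + X = 30697 + 520 = 31217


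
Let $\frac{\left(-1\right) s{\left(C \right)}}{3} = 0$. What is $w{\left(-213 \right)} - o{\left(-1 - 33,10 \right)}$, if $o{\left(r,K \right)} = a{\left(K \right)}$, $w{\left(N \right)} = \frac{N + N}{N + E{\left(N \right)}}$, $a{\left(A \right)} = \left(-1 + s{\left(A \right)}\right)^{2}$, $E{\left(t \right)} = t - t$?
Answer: $1$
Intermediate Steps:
$E{\left(t \right)} = 0$
$s{\left(C \right)} = 0$ ($s{\left(C \right)} = \left(-3\right) 0 = 0$)
$a{\left(A \right)} = 1$ ($a{\left(A \right)} = \left(-1 + 0\right)^{2} = \left(-1\right)^{2} = 1$)
$w{\left(N \right)} = 2$ ($w{\left(N \right)} = \frac{N + N}{N + 0} = \frac{2 N}{N} = 2$)
$o{\left(r,K \right)} = 1$
$w{\left(-213 \right)} - o{\left(-1 - 33,10 \right)} = 2 - 1 = 1$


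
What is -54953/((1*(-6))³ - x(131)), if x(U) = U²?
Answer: 54953/17377 ≈ 3.1624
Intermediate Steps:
-54953/((1*(-6))³ - x(131)) = -54953/((1*(-6))³ - 1*131²) = -54953/((-6)³ - 1*17161) = -54953/(-216 - 17161) = -54953/(-17377) = -54953*(-1/17377) = 54953/17377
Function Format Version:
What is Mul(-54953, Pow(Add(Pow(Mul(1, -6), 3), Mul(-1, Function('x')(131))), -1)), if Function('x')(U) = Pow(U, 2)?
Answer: Rational(54953, 17377) ≈ 3.1624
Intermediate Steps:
Mul(-54953, Pow(Add(Pow(Mul(1, -6), 3), Mul(-1, Function('x')(131))), -1)) = Mul(-54953, Pow(Add(Pow(Mul(1, -6), 3), Mul(-1, Pow(131, 2))), -1)) = Mul(-54953, Pow(Add(Pow(-6, 3), Mul(-1, 17161)), -1)) = Mul(-54953, Pow(Add(-216, -17161), -1)) = Mul(-54953, Pow(-17377, -1)) = Mul(-54953, Rational(-1, 17377)) = Rational(54953, 17377)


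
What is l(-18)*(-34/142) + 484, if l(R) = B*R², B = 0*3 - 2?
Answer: 45380/71 ≈ 639.16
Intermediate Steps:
B = -2 (B = 0 - 2 = -2)
l(R) = -2*R²
l(-18)*(-34/142) + 484 = (-2*(-18)²)*(-34/142) + 484 = (-2*324)*(-34*1/142) + 484 = -648*(-17/71) + 484 = 11016/71 + 484 = 45380/71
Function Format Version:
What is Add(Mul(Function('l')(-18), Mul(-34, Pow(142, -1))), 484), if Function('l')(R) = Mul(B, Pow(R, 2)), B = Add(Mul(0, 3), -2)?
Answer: Rational(45380, 71) ≈ 639.16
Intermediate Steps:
B = -2 (B = Add(0, -2) = -2)
Function('l')(R) = Mul(-2, Pow(R, 2))
Add(Mul(Function('l')(-18), Mul(-34, Pow(142, -1))), 484) = Add(Mul(Mul(-2, Pow(-18, 2)), Mul(-34, Pow(142, -1))), 484) = Add(Mul(Mul(-2, 324), Mul(-34, Rational(1, 142))), 484) = Add(Mul(-648, Rational(-17, 71)), 484) = Add(Rational(11016, 71), 484) = Rational(45380, 71)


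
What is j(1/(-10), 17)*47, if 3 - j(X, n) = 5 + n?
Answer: -893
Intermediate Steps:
j(X, n) = -2 - n (j(X, n) = 3 - (5 + n) = 3 + (-5 - n) = -2 - n)
j(1/(-10), 17)*47 = (-2 - 1*17)*47 = (-2 - 17)*47 = -19*47 = -893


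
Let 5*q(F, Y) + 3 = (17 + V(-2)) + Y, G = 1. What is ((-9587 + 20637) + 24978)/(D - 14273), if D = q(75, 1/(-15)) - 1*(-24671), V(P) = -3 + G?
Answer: 2702100/780029 ≈ 3.4641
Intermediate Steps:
V(P) = -2 (V(P) = -3 + 1 = -2)
q(F, Y) = 12/5 + Y/5 (q(F, Y) = -⅗ + ((17 - 2) + Y)/5 = -⅗ + (15 + Y)/5 = -⅗ + (3 + Y/5) = 12/5 + Y/5)
D = 1850504/75 (D = (12/5 + (⅕)/(-15)) - 1*(-24671) = (12/5 + (⅕)*(-1/15)) + 24671 = (12/5 - 1/75) + 24671 = 179/75 + 24671 = 1850504/75 ≈ 24673.)
((-9587 + 20637) + 24978)/(D - 14273) = ((-9587 + 20637) + 24978)/(1850504/75 - 14273) = (11050 + 24978)/(780029/75) = 36028*(75/780029) = 2702100/780029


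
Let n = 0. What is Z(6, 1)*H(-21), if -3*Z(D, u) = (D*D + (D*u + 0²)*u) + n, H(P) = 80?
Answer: -1120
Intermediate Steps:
Z(D, u) = -D²/3 - D*u²/3 (Z(D, u) = -((D*D + (D*u + 0²)*u) + 0)/3 = -((D² + (D*u + 0)*u) + 0)/3 = -((D² + (D*u)*u) + 0)/3 = -((D² + D*u²) + 0)/3 = -(D² + D*u²)/3 = -D²/3 - D*u²/3)
Z(6, 1)*H(-21) = ((⅓)*6*(-1*6 - 1*1²))*80 = ((⅓)*6*(-6 - 1*1))*80 = ((⅓)*6*(-6 - 1))*80 = ((⅓)*6*(-7))*80 = -14*80 = -1120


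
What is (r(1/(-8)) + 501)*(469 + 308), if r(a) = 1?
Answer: 390054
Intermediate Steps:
(r(1/(-8)) + 501)*(469 + 308) = (1 + 501)*(469 + 308) = 502*777 = 390054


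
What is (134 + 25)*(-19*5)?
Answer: -15105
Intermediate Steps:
(134 + 25)*(-19*5) = 159*(-95) = -15105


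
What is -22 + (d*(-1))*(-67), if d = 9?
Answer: 581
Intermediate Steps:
-22 + (d*(-1))*(-67) = -22 + (9*(-1))*(-67) = -22 - 9*(-67) = -22 + 603 = 581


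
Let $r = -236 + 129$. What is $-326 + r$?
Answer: $-433$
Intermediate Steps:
$r = -107$
$-326 + r = -326 - 107 = -433$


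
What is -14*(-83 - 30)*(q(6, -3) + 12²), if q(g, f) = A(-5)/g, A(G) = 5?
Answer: 687379/3 ≈ 2.2913e+5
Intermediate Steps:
q(g, f) = 5/g
-14*(-83 - 30)*(q(6, -3) + 12²) = -14*(-83 - 30)*(5/6 + 12²) = -(-1582)*(5*(⅙) + 144) = -(-1582)*(⅚ + 144) = -(-1582)*869/6 = -14*(-98197/6) = 687379/3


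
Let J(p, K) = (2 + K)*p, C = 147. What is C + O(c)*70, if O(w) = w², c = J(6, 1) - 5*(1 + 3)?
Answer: 427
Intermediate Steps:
J(p, K) = p*(2 + K)
c = -2 (c = 6*(2 + 1) - 5*(1 + 3) = 6*3 - 5*4 = 18 - 1*20 = 18 - 20 = -2)
C + O(c)*70 = 147 + (-2)²*70 = 147 + 4*70 = 147 + 280 = 427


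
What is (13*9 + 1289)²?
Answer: 1976836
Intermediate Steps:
(13*9 + 1289)² = (117 + 1289)² = 1406² = 1976836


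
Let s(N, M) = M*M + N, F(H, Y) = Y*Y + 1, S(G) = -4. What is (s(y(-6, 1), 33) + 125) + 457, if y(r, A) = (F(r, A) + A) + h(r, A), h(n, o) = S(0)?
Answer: 1670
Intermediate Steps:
h(n, o) = -4
F(H, Y) = 1 + Y² (F(H, Y) = Y² + 1 = 1 + Y²)
y(r, A) = -3 + A + A² (y(r, A) = ((1 + A²) + A) - 4 = (1 + A + A²) - 4 = -3 + A + A²)
s(N, M) = N + M² (s(N, M) = M² + N = N + M²)
(s(y(-6, 1), 33) + 125) + 457 = (((-3 + 1 + 1²) + 33²) + 125) + 457 = (((-3 + 1 + 1) + 1089) + 125) + 457 = ((-1 + 1089) + 125) + 457 = (1088 + 125) + 457 = 1213 + 457 = 1670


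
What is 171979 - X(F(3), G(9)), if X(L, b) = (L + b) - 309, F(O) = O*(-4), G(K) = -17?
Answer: 172317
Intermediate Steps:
F(O) = -4*O
X(L, b) = -309 + L + b
171979 - X(F(3), G(9)) = 171979 - (-309 - 4*3 - 17) = 171979 - (-309 - 12 - 17) = 171979 - 1*(-338) = 171979 + 338 = 172317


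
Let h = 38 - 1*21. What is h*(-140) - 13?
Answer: -2393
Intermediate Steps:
h = 17 (h = 38 - 21 = 17)
h*(-140) - 13 = 17*(-140) - 13 = -2380 - 13 = -2393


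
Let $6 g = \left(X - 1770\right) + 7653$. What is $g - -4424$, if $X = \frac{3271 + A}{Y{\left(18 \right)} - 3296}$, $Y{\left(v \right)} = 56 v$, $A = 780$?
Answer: $\frac{74188925}{13728} \approx 5404.2$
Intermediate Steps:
$X = - \frac{4051}{2288}$ ($X = \frac{3271 + 780}{56 \cdot 18 - 3296} = \frac{4051}{1008 - 3296} = \frac{4051}{-2288} = 4051 \left(- \frac{1}{2288}\right) = - \frac{4051}{2288} \approx -1.7705$)
$g = \frac{13456253}{13728}$ ($g = \frac{\left(- \frac{4051}{2288} - 1770\right) + 7653}{6} = \frac{- \frac{4053811}{2288} + 7653}{6} = \frac{1}{6} \cdot \frac{13456253}{2288} = \frac{13456253}{13728} \approx 980.21$)
$g - -4424 = \frac{13456253}{13728} - -4424 = \frac{13456253}{13728} + 4424 = \frac{74188925}{13728}$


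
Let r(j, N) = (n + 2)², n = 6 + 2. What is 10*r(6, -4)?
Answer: 1000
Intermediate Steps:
n = 8
r(j, N) = 100 (r(j, N) = (8 + 2)² = 10² = 100)
10*r(6, -4) = 10*100 = 1000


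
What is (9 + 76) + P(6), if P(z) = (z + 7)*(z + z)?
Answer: 241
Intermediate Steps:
P(z) = 2*z*(7 + z) (P(z) = (7 + z)*(2*z) = 2*z*(7 + z))
(9 + 76) + P(6) = (9 + 76) + 2*6*(7 + 6) = 85 + 2*6*13 = 85 + 156 = 241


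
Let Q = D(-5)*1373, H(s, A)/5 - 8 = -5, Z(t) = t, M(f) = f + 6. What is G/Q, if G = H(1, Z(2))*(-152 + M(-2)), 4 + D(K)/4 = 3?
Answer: 555/1373 ≈ 0.40422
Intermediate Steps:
M(f) = 6 + f
D(K) = -4 (D(K) = -16 + 4*3 = -16 + 12 = -4)
H(s, A) = 15 (H(s, A) = 40 + 5*(-5) = 40 - 25 = 15)
G = -2220 (G = 15*(-152 + (6 - 2)) = 15*(-152 + 4) = 15*(-148) = -2220)
Q = -5492 (Q = -4*1373 = -5492)
G/Q = -2220/(-5492) = -2220*(-1/5492) = 555/1373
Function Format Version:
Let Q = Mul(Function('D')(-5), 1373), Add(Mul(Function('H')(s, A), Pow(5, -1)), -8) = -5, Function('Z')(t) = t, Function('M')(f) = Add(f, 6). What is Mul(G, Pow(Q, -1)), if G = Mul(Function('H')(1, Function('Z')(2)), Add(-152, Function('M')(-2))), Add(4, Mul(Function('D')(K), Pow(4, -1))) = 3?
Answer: Rational(555, 1373) ≈ 0.40422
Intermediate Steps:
Function('M')(f) = Add(6, f)
Function('D')(K) = -4 (Function('D')(K) = Add(-16, Mul(4, 3)) = Add(-16, 12) = -4)
Function('H')(s, A) = 15 (Function('H')(s, A) = Add(40, Mul(5, -5)) = Add(40, -25) = 15)
G = -2220 (G = Mul(15, Add(-152, Add(6, -2))) = Mul(15, Add(-152, 4)) = Mul(15, -148) = -2220)
Q = -5492 (Q = Mul(-4, 1373) = -5492)
Mul(G, Pow(Q, -1)) = Mul(-2220, Pow(-5492, -1)) = Mul(-2220, Rational(-1, 5492)) = Rational(555, 1373)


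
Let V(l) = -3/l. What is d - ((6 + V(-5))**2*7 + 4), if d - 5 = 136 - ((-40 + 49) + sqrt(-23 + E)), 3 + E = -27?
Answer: -4423/25 - I*sqrt(53) ≈ -176.92 - 7.2801*I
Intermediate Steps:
E = -30 (E = -3 - 27 = -30)
d = 132 - I*sqrt(53) (d = 5 + (136 - ((-40 + 49) + sqrt(-23 - 30))) = 5 + (136 - (9 + sqrt(-53))) = 5 + (136 - (9 + I*sqrt(53))) = 5 + (136 + (-9 - I*sqrt(53))) = 5 + (127 - I*sqrt(53)) = 132 - I*sqrt(53) ≈ 132.0 - 7.2801*I)
d - ((6 + V(-5))**2*7 + 4) = (132 - I*sqrt(53)) - ((6 - 3/(-5))**2*7 + 4) = (132 - I*sqrt(53)) - ((6 - 3*(-1/5))**2*7 + 4) = (132 - I*sqrt(53)) - ((6 + 3/5)**2*7 + 4) = (132 - I*sqrt(53)) - ((33/5)**2*7 + 4) = (132 - I*sqrt(53)) - ((1089/25)*7 + 4) = (132 - I*sqrt(53)) - (7623/25 + 4) = (132 - I*sqrt(53)) - 1*7723/25 = (132 - I*sqrt(53)) - 7723/25 = -4423/25 - I*sqrt(53)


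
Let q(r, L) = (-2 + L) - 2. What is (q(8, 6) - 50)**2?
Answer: 2304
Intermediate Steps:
q(r, L) = -4 + L
(q(8, 6) - 50)**2 = ((-4 + 6) - 50)**2 = (2 - 50)**2 = (-48)**2 = 2304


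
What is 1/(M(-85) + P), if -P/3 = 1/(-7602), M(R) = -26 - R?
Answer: 2534/149507 ≈ 0.016949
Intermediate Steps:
P = 1/2534 (P = -3/(-7602) = -3*(-1/7602) = 1/2534 ≈ 0.00039463)
1/(M(-85) + P) = 1/((-26 - 1*(-85)) + 1/2534) = 1/((-26 + 85) + 1/2534) = 1/(59 + 1/2534) = 1/(149507/2534) = 2534/149507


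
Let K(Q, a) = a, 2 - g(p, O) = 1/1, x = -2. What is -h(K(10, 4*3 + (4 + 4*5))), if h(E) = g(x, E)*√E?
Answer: -6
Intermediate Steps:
g(p, O) = 1 (g(p, O) = 2 - 1/1 = 2 - 1*1 = 2 - 1 = 1)
h(E) = √E (h(E) = 1*√E = √E)
-h(K(10, 4*3 + (4 + 4*5))) = -√(4*3 + (4 + 4*5)) = -√(12 + (4 + 20)) = -√(12 + 24) = -√36 = -1*6 = -6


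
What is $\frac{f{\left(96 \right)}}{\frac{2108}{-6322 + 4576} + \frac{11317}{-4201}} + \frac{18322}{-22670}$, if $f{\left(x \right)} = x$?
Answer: $- \frac{164874771899}{6487063573} \approx -25.416$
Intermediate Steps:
$\frac{f{\left(96 \right)}}{\frac{2108}{-6322 + 4576} + \frac{11317}{-4201}} + \frac{18322}{-22670} = \frac{96}{\frac{2108}{-6322 + 4576} + \frac{11317}{-4201}} + \frac{18322}{-22670} = \frac{96}{\frac{2108}{-1746} + 11317 \left(- \frac{1}{4201}\right)} + 18322 \left(- \frac{1}{22670}\right) = \frac{96}{2108 \left(- \frac{1}{1746}\right) - \frac{11317}{4201}} - \frac{9161}{11335} = \frac{96}{- \frac{1054}{873} - \frac{11317}{4201}} - \frac{9161}{11335} = \frac{96}{- \frac{14307595}{3667473}} - \frac{9161}{11335} = 96 \left(- \frac{3667473}{14307595}\right) - \frac{9161}{11335} = - \frac{352077408}{14307595} - \frac{9161}{11335} = - \frac{164874771899}{6487063573}$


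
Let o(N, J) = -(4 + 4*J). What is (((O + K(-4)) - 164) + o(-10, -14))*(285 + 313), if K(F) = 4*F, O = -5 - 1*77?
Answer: -125580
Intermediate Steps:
O = -82 (O = -5 - 77 = -82)
o(N, J) = -4 - 4*J
(((O + K(-4)) - 164) + o(-10, -14))*(285 + 313) = (((-82 + 4*(-4)) - 164) + (-4 - 4*(-14)))*(285 + 313) = (((-82 - 16) - 164) + (-4 + 56))*598 = ((-98 - 164) + 52)*598 = (-262 + 52)*598 = -210*598 = -125580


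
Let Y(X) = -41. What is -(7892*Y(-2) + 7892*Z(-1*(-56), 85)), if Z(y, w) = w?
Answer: -347248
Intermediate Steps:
-(7892*Y(-2) + 7892*Z(-1*(-56), 85)) = -7892/(1/(-41 + 85)) = -7892/(1/44) = -7892/1/44 = -7892*44 = -347248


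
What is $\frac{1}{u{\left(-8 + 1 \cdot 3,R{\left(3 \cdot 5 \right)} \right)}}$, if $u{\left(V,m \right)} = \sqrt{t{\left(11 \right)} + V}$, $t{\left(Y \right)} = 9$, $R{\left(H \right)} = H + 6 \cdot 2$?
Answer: $\frac{1}{2} \approx 0.5$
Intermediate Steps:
$R{\left(H \right)} = 12 + H$ ($R{\left(H \right)} = H + 12 = 12 + H$)
$u{\left(V,m \right)} = \sqrt{9 + V}$
$\frac{1}{u{\left(-8 + 1 \cdot 3,R{\left(3 \cdot 5 \right)} \right)}} = \frac{1}{\sqrt{9 + \left(-8 + 1 \cdot 3\right)}} = \frac{1}{\sqrt{9 + \left(-8 + 3\right)}} = \frac{1}{\sqrt{9 - 5}} = \frac{1}{\sqrt{4}} = \frac{1}{2}$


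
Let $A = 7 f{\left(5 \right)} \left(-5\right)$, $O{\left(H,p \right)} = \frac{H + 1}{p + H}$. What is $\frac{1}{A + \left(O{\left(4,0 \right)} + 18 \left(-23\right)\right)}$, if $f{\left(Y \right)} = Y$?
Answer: $- \frac{4}{2351} \approx -0.0017014$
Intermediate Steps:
$O{\left(H,p \right)} = \frac{1 + H}{H + p}$
$A = -175$ ($A = 7 \cdot 5 \left(-5\right) = 35 \left(-5\right) = -175$)
$\frac{1}{A + \left(O{\left(4,0 \right)} + 18 \left(-23\right)\right)} = \frac{1}{-175 + \left(\frac{1 + 4}{4 + 0} + 18 \left(-23\right)\right)} = \frac{1}{-175 - \left(414 - \frac{1}{4} \cdot 5\right)} = \frac{1}{-175 + \left(\frac{1}{4} \cdot 5 - 414\right)} = \frac{1}{-175 + \left(\frac{5}{4} - 414\right)} = \frac{1}{-175 - \frac{1651}{4}} = \frac{1}{- \frac{2351}{4}} = - \frac{4}{2351}$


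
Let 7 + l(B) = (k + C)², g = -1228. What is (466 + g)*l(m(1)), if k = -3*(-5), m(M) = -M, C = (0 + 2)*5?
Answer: -470916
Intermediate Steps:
C = 10 (C = 2*5 = 10)
k = 15
l(B) = 618 (l(B) = -7 + (15 + 10)² = -7 + 25² = -7 + 625 = 618)
(466 + g)*l(m(1)) = (466 - 1228)*618 = -762*618 = -470916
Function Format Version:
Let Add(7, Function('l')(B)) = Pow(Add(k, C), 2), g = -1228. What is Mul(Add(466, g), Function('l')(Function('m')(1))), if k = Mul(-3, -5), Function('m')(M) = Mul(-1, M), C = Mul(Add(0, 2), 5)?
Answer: -470916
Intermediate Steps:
C = 10 (C = Mul(2, 5) = 10)
k = 15
Function('l')(B) = 618 (Function('l')(B) = Add(-7, Pow(Add(15, 10), 2)) = Add(-7, Pow(25, 2)) = Add(-7, 625) = 618)
Mul(Add(466, g), Function('l')(Function('m')(1))) = Mul(Add(466, -1228), 618) = Mul(-762, 618) = -470916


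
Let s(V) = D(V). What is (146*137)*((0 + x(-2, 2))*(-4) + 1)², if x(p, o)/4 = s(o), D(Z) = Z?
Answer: 19221922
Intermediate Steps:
s(V) = V
x(p, o) = 4*o
(146*137)*((0 + x(-2, 2))*(-4) + 1)² = (146*137)*((0 + 4*2)*(-4) + 1)² = 20002*((0 + 8)*(-4) + 1)² = 20002*(8*(-4) + 1)² = 20002*(-32 + 1)² = 20002*(-31)² = 20002*961 = 19221922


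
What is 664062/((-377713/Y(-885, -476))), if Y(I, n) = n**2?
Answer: -21494358816/53959 ≈ -3.9835e+5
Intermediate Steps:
664062/((-377713/Y(-885, -476))) = 664062/((-377713/((-476)**2))) = 664062/((-377713/226576)) = 664062/((-377713*1/226576)) = 664062/(-53959/32368) = 664062*(-32368/53959) = -21494358816/53959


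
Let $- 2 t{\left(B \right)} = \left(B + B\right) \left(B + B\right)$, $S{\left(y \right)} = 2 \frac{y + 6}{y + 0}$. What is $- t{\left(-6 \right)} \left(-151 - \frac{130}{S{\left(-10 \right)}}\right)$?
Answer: $-22572$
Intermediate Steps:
$S{\left(y \right)} = \frac{2 \left(6 + y\right)}{y}$ ($S{\left(y \right)} = 2 \frac{6 + y}{y} = \frac{2 \left(6 + y\right)}{y}$)
$t{\left(B \right)} = - 2 B^{2}$ ($t{\left(B \right)} = - \frac{\left(B + B\right) \left(B + B\right)}{2} = - \frac{2 B 2 B}{2} = - \frac{4 B^{2}}{2} = - 2 B^{2}$)
$- t{\left(-6 \right)} \left(-151 - \frac{130}{S{\left(-10 \right)}}\right) = - - 2 \left(-6\right)^{2} \left(-151 - \frac{130}{2 + \frac{12}{-10}}\right) = - \left(-2\right) 36 \left(-151 - \frac{130}{2 + 12 \left(- \frac{1}{10}\right)}\right) = - \left(-72\right) \left(-151 - \frac{130}{2 - \frac{6}{5}}\right) = - \left(-72\right) \left(-151 - \frac{130}{\frac{4}{5}}\right) = - \left(-72\right) \left(-151 - \frac{325}{2}\right) = - \frac{\left(-72\right) \left(-627\right)}{2} = \left(-1\right) 22572 = -22572$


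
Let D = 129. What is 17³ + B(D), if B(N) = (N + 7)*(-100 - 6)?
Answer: -9503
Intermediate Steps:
B(N) = -742 - 106*N (B(N) = (7 + N)*(-106) = -742 - 106*N)
17³ + B(D) = 17³ + (-742 - 106*129) = 4913 + (-742 - 13674) = 4913 - 14416 = -9503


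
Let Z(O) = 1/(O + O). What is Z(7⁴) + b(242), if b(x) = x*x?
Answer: 281224329/4802 ≈ 58564.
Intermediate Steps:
Z(O) = 1/(2*O)
b(x) = x²
Z(7⁴) + b(242) = 1/(2*(7⁴)) + 242² = (½)/2401 + 58564 = (½)*(1/2401) + 58564 = 1/4802 + 58564 = 281224329/4802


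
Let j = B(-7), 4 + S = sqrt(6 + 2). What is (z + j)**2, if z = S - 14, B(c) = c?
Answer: 633 - 100*sqrt(2) ≈ 491.58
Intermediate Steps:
S = -4 + 2*sqrt(2) (S = -4 + sqrt(6 + 2) = -4 + sqrt(8) = -4 + 2*sqrt(2) ≈ -1.1716)
j = -7
z = -18 + 2*sqrt(2) (z = (-4 + 2*sqrt(2)) - 14 = -18 + 2*sqrt(2) ≈ -15.172)
(z + j)**2 = ((-18 + 2*sqrt(2)) - 7)**2 = (-25 + 2*sqrt(2))**2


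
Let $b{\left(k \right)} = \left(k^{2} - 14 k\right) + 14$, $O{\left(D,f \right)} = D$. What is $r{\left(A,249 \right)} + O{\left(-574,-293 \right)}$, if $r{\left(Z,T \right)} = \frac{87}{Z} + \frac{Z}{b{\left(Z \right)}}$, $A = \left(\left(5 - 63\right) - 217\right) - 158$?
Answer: $- \frac{48126059874}{83813645} \approx -574.2$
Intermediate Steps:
$b{\left(k \right)} = 14 + k^{2} - 14 k$
$A = -433$ ($A = \left(\left(5 - 63\right) - 217\right) - 158 = \left(-58 - 217\right) - 158 = -275 - 158 = -433$)
$r{\left(Z,T \right)} = \frac{87}{Z} + \frac{Z}{14 + Z^{2} - 14 Z}$
$r{\left(A,249 \right)} + O{\left(-574,-293 \right)} = \frac{2 \left(609 - -263697 + 44 \left(-433\right)^{2}\right)}{\left(-433\right) \left(14 + \left(-433\right)^{2} - -6062\right)} - 574 = 2 \left(- \frac{1}{433}\right) \frac{1}{14 + 187489 + 6062} \left(609 + 263697 + 44 \cdot 187489\right) - 574 = 2 \left(- \frac{1}{433}\right) \frac{1}{193565} \left(609 + 263697 + 8249516\right) - 574 = 2 \left(- \frac{1}{433}\right) \frac{1}{193565} \cdot 8513822 - 574 = - \frac{17027644}{83813645} - 574 = - \frac{48126059874}{83813645}$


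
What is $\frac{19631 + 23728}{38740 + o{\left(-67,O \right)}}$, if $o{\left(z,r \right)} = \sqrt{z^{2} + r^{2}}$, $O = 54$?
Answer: $\frac{111981844}{100052013} - \frac{14453 \sqrt{7405}}{500260065} \approx 1.1168$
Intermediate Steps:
$o{\left(z,r \right)} = \sqrt{r^{2} + z^{2}}$
$\frac{19631 + 23728}{38740 + o{\left(-67,O \right)}} = \frac{19631 + 23728}{38740 + \sqrt{54^{2} + \left(-67\right)^{2}}} = \frac{43359}{38740 + \sqrt{2916 + 4489}} = \frac{43359}{38740 + \sqrt{7405}}$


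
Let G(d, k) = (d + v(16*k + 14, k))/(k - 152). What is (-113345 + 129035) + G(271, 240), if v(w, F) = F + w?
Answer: 1385085/88 ≈ 15740.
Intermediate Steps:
G(d, k) = (14 + d + 17*k)/(-152 + k) (G(d, k) = (d + (k + (16*k + 14)))/(k - 152) = (d + (k + (14 + 16*k)))/(-152 + k) = (d + (14 + 17*k))/(-152 + k) = (14 + d + 17*k)/(-152 + k))
(-113345 + 129035) + G(271, 240) = (-113345 + 129035) + (14 + 271 + 17*240)/(-152 + 240) = 15690 + (14 + 271 + 4080)/88 = 15690 + (1/88)*4365 = 15690 + 4365/88 = 1385085/88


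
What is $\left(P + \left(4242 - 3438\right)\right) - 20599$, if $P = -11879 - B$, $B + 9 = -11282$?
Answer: $-20383$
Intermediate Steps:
$B = -11291$ ($B = -9 - 11282 = -11291$)
$P = -588$ ($P = -11879 - -11291 = -11879 + 11291 = -588$)
$\left(P + \left(4242 - 3438\right)\right) - 20599 = \left(-588 + \left(4242 - 3438\right)\right) - 20599 = \left(-588 + 804\right) - 20599 = 216 - 20599 = -20383$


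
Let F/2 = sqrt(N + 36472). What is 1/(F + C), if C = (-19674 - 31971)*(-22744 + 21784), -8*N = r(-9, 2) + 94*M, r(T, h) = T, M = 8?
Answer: 11017600/546243793887663 - sqrt(7186)/546243793887663 ≈ 2.0170e-8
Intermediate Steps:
N = -743/8 (N = -(-9 + 94*8)/8 = -(-9 + 752)/8 = -1/8*743 = -743/8 ≈ -92.875)
C = 49579200 (C = -51645*(-960) = 49579200)
F = 9*sqrt(7186)/2 (F = 2*sqrt(-743/8 + 36472) = 2*sqrt(291033/8) = 2*(9*sqrt(7186)/4) = 9*sqrt(7186)/2 ≈ 381.47)
1/(F + C) = 1/(9*sqrt(7186)/2 + 49579200) = 1/(49579200 + 9*sqrt(7186)/2)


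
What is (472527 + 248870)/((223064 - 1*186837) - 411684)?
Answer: -721397/375457 ≈ -1.9214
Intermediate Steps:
(472527 + 248870)/((223064 - 1*186837) - 411684) = 721397/((223064 - 186837) - 411684) = 721397/(36227 - 411684) = 721397/(-375457) = 721397*(-1/375457) = -721397/375457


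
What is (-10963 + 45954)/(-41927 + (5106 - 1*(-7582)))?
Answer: -34991/29239 ≈ -1.1967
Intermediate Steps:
(-10963 + 45954)/(-41927 + (5106 - 1*(-7582))) = 34991/(-41927 + (5106 + 7582)) = 34991/(-41927 + 12688) = 34991/(-29239) = 34991*(-1/29239) = -34991/29239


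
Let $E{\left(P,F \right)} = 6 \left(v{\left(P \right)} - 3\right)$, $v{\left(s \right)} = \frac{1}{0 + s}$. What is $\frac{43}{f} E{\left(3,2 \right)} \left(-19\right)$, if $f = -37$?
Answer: $- \frac{13072}{37} \approx -353.3$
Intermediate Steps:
$v{\left(s \right)} = \frac{1}{s}$
$E{\left(P,F \right)} = -18 + \frac{6}{P}$ ($E{\left(P,F \right)} = 6 \left(\frac{1}{P} - 3\right) = 6 \left(-3 + \frac{1}{P}\right) = -18 + \frac{6}{P}$)
$\frac{43}{f} E{\left(3,2 \right)} \left(-19\right) = \frac{43}{-37} \left(-18 + \frac{6}{3}\right) \left(-19\right) = 43 \left(- \frac{1}{37}\right) \left(-18 + 6 \cdot \frac{1}{3}\right) \left(-19\right) = - \frac{43 \left(-18 + 2\right)}{37} \left(-19\right) = \left(- \frac{43}{37}\right) \left(-16\right) \left(-19\right) = \frac{688}{37} \left(-19\right) = - \frac{13072}{37}$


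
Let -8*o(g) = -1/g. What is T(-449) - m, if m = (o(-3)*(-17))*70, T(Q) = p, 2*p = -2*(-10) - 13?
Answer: -553/12 ≈ -46.083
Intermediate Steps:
p = 7/2 (p = (-2*(-10) - 13)/2 = (20 - 13)/2 = (½)*7 = 7/2 ≈ 3.5000)
T(Q) = 7/2
o(g) = 1/(8*g) (o(g) = -(-1)/(8*g) = 1/(8*g))
m = 595/12 (m = (((⅛)/(-3))*(-17))*70 = (((⅛)*(-⅓))*(-17))*70 = -1/24*(-17)*70 = (17/24)*70 = 595/12 ≈ 49.583)
T(-449) - m = 7/2 - 1*595/12 = 7/2 - 595/12 = -553/12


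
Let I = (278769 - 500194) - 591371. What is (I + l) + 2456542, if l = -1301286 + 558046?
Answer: 900506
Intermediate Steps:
l = -743240
I = -812796 (I = -221425 - 591371 = -812796)
(I + l) + 2456542 = (-812796 - 743240) + 2456542 = -1556036 + 2456542 = 900506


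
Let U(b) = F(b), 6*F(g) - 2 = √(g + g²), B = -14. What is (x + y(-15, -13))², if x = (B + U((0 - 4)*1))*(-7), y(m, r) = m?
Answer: 58711/9 - 3388*√3/9 ≈ 5871.4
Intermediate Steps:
F(g) = ⅓ + √(g + g²)/6
U(b) = ⅓ + √(b*(1 + b))/6
x = 287/3 - 7*√3/3 (x = (-14 + (⅓ + √(((0 - 4)*1)*(1 + (0 - 4)*1))/6))*(-7) = (-14 + (⅓ + √((-4*1)*(1 - 4*1))/6))*(-7) = (-14 + (⅓ + √(-4*(1 - 4))/6))*(-7) = (-14 + (⅓ + √(-4*(-3))/6))*(-7) = (-14 + (⅓ + √12/6))*(-7) = (-14 + (⅓ + (2*√3)/6))*(-7) = (-14 + (⅓ + √3/3))*(-7) = (-41/3 + √3/3)*(-7) = 287/3 - 7*√3/3 ≈ 91.625)
(x + y(-15, -13))² = ((287/3 - 7*√3/3) - 15)² = (242/3 - 7*√3/3)²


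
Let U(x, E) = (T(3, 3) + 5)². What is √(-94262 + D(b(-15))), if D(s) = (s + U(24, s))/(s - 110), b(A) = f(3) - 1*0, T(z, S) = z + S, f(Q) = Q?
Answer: I*√1079218906/107 ≈ 307.02*I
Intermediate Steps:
T(z, S) = S + z
b(A) = 3 (b(A) = 3 - 1*0 = 3 + 0 = 3)
U(x, E) = 121 (U(x, E) = ((3 + 3) + 5)² = (6 + 5)² = 11² = 121)
D(s) = (121 + s)/(-110 + s) (D(s) = (s + 121)/(s - 110) = (121 + s)/(-110 + s))
√(-94262 + D(b(-15))) = √(-94262 + (121 + 3)/(-110 + 3)) = √(-94262 + 124/(-107)) = √(-94262 - 1/107*124) = √(-94262 - 124/107) = √(-10086158/107) = I*√1079218906/107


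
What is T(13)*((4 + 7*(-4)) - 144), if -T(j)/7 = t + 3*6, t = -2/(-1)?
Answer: 23520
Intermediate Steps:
t = 2 (t = -2*(-1) = 2)
T(j) = -140 (T(j) = -7*(2 + 3*6) = -7*(2 + 18) = -7*20 = -140)
T(13)*((4 + 7*(-4)) - 144) = -140*((4 + 7*(-4)) - 144) = -140*((4 - 28) - 144) = -140*(-24 - 144) = -140*(-168) = 23520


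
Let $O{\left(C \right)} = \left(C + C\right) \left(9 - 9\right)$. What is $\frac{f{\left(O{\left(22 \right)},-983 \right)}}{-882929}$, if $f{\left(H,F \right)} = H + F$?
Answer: $\frac{983}{882929} \approx 0.0011133$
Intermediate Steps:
$O{\left(C \right)} = 0$ ($O{\left(C \right)} = 2 C 0 = 0$)
$f{\left(H,F \right)} = F + H$
$\frac{f{\left(O{\left(22 \right)},-983 \right)}}{-882929} = \frac{-983 + 0}{-882929} = \left(-983\right) \left(- \frac{1}{882929}\right) = \frac{983}{882929}$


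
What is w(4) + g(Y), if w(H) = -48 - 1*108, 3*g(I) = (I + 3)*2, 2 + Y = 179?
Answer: -36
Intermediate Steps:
Y = 177 (Y = -2 + 179 = 177)
g(I) = 2 + 2*I/3 (g(I) = ((I + 3)*2)/3 = ((3 + I)*2)/3 = (6 + 2*I)/3 = 2 + 2*I/3)
w(H) = -156 (w(H) = -48 - 108 = -156)
w(4) + g(Y) = -156 + (2 + (2/3)*177) = -156 + (2 + 118) = -156 + 120 = -36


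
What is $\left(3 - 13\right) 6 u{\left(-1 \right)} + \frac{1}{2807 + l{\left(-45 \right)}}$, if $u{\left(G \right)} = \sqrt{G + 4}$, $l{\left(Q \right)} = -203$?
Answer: $\frac{1}{2604} - 60 \sqrt{3} \approx -103.92$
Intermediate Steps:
$u{\left(G \right)} = \sqrt{4 + G}$
$\left(3 - 13\right) 6 u{\left(-1 \right)} + \frac{1}{2807 + l{\left(-45 \right)}} = \left(3 - 13\right) 6 \sqrt{4 - 1} + \frac{1}{2807 - 203} = \left(-10\right) 6 \sqrt{3} + \frac{1}{2604} = - 60 \sqrt{3} + \frac{1}{2604} = \frac{1}{2604} - 60 \sqrt{3}$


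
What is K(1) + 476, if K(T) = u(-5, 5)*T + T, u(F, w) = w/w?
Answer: 478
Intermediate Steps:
u(F, w) = 1
K(T) = 2*T (K(T) = 1*T + T = T + T = 2*T)
K(1) + 476 = 2*1 + 476 = 2 + 476 = 478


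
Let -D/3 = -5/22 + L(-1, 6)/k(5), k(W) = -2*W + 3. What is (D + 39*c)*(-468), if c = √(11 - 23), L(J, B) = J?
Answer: -9126/77 - 36504*I*√3 ≈ -118.52 - 63227.0*I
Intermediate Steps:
c = 2*I*√3 (c = √(-12) = 2*I*√3 ≈ 3.4641*I)
k(W) = 3 - 2*W
D = 39/154 (D = -3*(-5/22 - 1/(3 - 2*5)) = -3*(-5*1/22 - 1/(3 - 10)) = -3*(-5/22 - 1/(-7)) = -3*(-5/22 - 1*(-⅐)) = -3*(-5/22 + ⅐) = -3*(-13/154) = 39/154 ≈ 0.25325)
(D + 39*c)*(-468) = (39/154 + 39*(2*I*√3))*(-468) = (39/154 + 78*I*√3)*(-468) = -9126/77 - 36504*I*√3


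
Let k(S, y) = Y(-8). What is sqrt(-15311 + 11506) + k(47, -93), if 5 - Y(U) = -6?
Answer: 11 + I*sqrt(3805) ≈ 11.0 + 61.685*I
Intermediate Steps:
Y(U) = 11 (Y(U) = 5 - 1*(-6) = 5 + 6 = 11)
k(S, y) = 11
sqrt(-15311 + 11506) + k(47, -93) = sqrt(-15311 + 11506) + 11 = sqrt(-3805) + 11 = I*sqrt(3805) + 11 = 11 + I*sqrt(3805)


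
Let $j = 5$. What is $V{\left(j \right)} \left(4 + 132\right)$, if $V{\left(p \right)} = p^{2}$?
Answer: $3400$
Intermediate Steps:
$V{\left(j \right)} \left(4 + 132\right) = 5^{2} \left(4 + 132\right) = 25 \cdot 136 = 3400$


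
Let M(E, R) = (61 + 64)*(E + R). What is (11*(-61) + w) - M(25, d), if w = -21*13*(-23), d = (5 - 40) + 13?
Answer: 5233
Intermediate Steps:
d = -22 (d = -35 + 13 = -22)
M(E, R) = 125*E + 125*R (M(E, R) = 125*(E + R) = 125*E + 125*R)
w = 6279 (w = -273*(-23) = 6279)
(11*(-61) + w) - M(25, d) = (11*(-61) + 6279) - (125*25 + 125*(-22)) = (-671 + 6279) - (3125 - 2750) = 5608 - 1*375 = 5608 - 375 = 5233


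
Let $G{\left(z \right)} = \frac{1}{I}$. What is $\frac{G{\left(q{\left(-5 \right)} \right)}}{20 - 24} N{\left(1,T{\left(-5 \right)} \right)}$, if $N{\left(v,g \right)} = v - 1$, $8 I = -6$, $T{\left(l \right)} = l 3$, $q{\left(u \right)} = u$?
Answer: $0$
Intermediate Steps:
$T{\left(l \right)} = 3 l$
$I = - \frac{3}{4}$ ($I = \frac{1}{8} \left(-6\right) = - \frac{3}{4} \approx -0.75$)
$N{\left(v,g \right)} = -1 + v$
$G{\left(z \right)} = - \frac{4}{3}$ ($G{\left(z \right)} = \frac{1}{- \frac{3}{4}} = - \frac{4}{3}$)
$\frac{G{\left(q{\left(-5 \right)} \right)}}{20 - 24} N{\left(1,T{\left(-5 \right)} \right)} = - \frac{4}{3 \left(20 - 24\right)} \left(-1 + 1\right) = - \frac{4}{3 \left(-4\right)} 0 = \left(- \frac{4}{3}\right) \left(- \frac{1}{4}\right) 0 = \frac{1}{3} \cdot 0 = 0$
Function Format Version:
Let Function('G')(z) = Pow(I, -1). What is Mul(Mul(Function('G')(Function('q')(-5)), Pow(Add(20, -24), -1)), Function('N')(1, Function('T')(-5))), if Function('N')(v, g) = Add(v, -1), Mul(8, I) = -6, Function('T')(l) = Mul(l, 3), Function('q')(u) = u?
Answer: 0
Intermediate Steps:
Function('T')(l) = Mul(3, l)
I = Rational(-3, 4) (I = Mul(Rational(1, 8), -6) = Rational(-3, 4) ≈ -0.75000)
Function('N')(v, g) = Add(-1, v)
Function('G')(z) = Rational(-4, 3) (Function('G')(z) = Pow(Rational(-3, 4), -1) = Rational(-4, 3))
Mul(Mul(Function('G')(Function('q')(-5)), Pow(Add(20, -24), -1)), Function('N')(1, Function('T')(-5))) = Mul(Mul(Rational(-4, 3), Pow(Add(20, -24), -1)), Add(-1, 1)) = Mul(Mul(Rational(-4, 3), Pow(-4, -1)), 0) = Mul(Mul(Rational(-4, 3), Rational(-1, 4)), 0) = Mul(Rational(1, 3), 0) = 0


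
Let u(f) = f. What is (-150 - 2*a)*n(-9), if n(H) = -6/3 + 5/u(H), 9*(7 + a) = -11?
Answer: 27646/81 ≈ 341.31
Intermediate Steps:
a = -74/9 (a = -7 + (⅑)*(-11) = -7 - 11/9 = -74/9 ≈ -8.2222)
n(H) = -2 + 5/H (n(H) = -6/3 + 5/H = -6*⅓ + 5/H = -2 + 5/H)
(-150 - 2*a)*n(-9) = (-150 - 2*(-74/9))*(-2 + 5/(-9)) = (-150 + 148/9)*(-2 + 5*(-⅑)) = -1202*(-2 - 5/9)/9 = -1202/9*(-23/9) = 27646/81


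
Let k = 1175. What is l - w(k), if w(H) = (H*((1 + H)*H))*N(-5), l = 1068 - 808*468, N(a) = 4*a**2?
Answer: -162361877076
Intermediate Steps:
l = -377076 (l = 1068 - 378144 = -377076)
w(H) = 100*H**2*(1 + H) (w(H) = (H*((1 + H)*H))*(4*(-5)**2) = (H*(H*(1 + H)))*(4*25) = (H**2*(1 + H))*100 = 100*H**2*(1 + H))
l - w(k) = -377076 - 100*1175**2*(1 + 1175) = -377076 - 100*1380625*1176 = -377076 - 1*162361500000 = -377076 - 162361500000 = -162361877076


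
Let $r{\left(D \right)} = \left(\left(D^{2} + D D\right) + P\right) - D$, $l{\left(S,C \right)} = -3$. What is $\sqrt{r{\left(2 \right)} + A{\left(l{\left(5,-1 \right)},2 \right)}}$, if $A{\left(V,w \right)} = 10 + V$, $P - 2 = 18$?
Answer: $\sqrt{33} \approx 5.7446$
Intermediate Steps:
$P = 20$ ($P = 2 + 18 = 20$)
$r{\left(D \right)} = 20 - D + 2 D^{2}$ ($r{\left(D \right)} = \left(\left(D^{2} + D D\right) + 20\right) - D = \left(\left(D^{2} + D^{2}\right) + 20\right) - D = \left(2 D^{2} + 20\right) - D = \left(20 + 2 D^{2}\right) - D = 20 - D + 2 D^{2}$)
$\sqrt{r{\left(2 \right)} + A{\left(l{\left(5,-1 \right)},2 \right)}} = \sqrt{\left(20 - 2 + 2 \cdot 2^{2}\right) + \left(10 - 3\right)} = \sqrt{\left(20 - 2 + 2 \cdot 4\right) + 7} = \sqrt{\left(20 - 2 + 8\right) + 7} = \sqrt{26 + 7} = \sqrt{33}$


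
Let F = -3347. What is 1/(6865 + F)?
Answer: 1/3518 ≈ 0.00028425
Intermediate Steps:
1/(6865 + F) = 1/(6865 - 3347) = 1/3518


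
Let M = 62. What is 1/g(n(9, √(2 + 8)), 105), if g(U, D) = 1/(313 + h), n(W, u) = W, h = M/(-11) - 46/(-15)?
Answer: 51221/165 ≈ 310.43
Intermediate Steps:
h = -424/165 (h = 62/(-11) - 46/(-15) = 62*(-1/11) - 46*(-1/15) = -62/11 + 46/15 = -424/165 ≈ -2.5697)
g(U, D) = 165/51221 (g(U, D) = 1/(313 - 424/165) = 1/(51221/165) = 165/51221)
1/g(n(9, √(2 + 8)), 105) = 1/(165/51221) = 51221/165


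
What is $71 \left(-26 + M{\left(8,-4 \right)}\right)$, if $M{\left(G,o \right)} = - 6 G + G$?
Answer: $-4686$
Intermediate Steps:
$M{\left(G,o \right)} = - 5 G$
$71 \left(-26 + M{\left(8,-4 \right)}\right) = 71 \left(-26 - 40\right) = 71 \left(-66\right) = -4686$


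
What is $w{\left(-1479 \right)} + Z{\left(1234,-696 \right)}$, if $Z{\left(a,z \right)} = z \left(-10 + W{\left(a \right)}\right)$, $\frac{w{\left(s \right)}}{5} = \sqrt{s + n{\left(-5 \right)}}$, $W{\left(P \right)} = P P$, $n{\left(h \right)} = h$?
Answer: $-1059831216 + 10 i \sqrt{371} \approx -1.0598 \cdot 10^{9} + 192.61 i$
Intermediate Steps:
$W{\left(P \right)} = P^{2}$
$w{\left(s \right)} = 5 \sqrt{-5 + s}$ ($w{\left(s \right)} = 5 \sqrt{s - 5} = 5 \sqrt{-5 + s}$)
$Z{\left(a,z \right)} = z \left(-10 + a^{2}\right)$
$w{\left(-1479 \right)} + Z{\left(1234,-696 \right)} = 5 \sqrt{-5 - 1479} - 696 \left(-10 + 1234^{2}\right) = 5 \sqrt{-1484} - 696 \left(-10 + 1522756\right) = 5 \cdot 2 i \sqrt{371} - 1059831216 = 10 i \sqrt{371} - 1059831216 = -1059831216 + 10 i \sqrt{371}$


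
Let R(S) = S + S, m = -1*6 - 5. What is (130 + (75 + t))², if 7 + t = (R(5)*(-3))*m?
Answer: 278784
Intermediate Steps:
m = -11 (m = -6 - 5 = -11)
R(S) = 2*S
t = 323 (t = -7 + ((2*5)*(-3))*(-11) = -7 + (10*(-3))*(-11) = -7 - 30*(-11) = -7 + 330 = 323)
(130 + (75 + t))² = (130 + (75 + 323))² = (130 + 398)² = 528² = 278784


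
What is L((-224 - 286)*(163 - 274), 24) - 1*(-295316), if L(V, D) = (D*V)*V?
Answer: 76912905716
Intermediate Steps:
L(V, D) = D*V²
L((-224 - 286)*(163 - 274), 24) - 1*(-295316) = 24*((-224 - 286)*(163 - 274))² - 1*(-295316) = 24*(-510*(-111))² + 295316 = 24*56610² + 295316 = 24*3204692100 + 295316 = 76912610400 + 295316 = 76912905716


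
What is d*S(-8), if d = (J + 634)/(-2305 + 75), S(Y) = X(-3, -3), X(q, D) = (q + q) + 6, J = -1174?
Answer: 0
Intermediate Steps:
X(q, D) = 6 + 2*q (X(q, D) = 2*q + 6 = 6 + 2*q)
S(Y) = 0 (S(Y) = 6 + 2*(-3) = 6 - 6 = 0)
d = 54/223 (d = (-1174 + 634)/(-2305 + 75) = -540/(-2230) = -540*(-1/2230) = 54/223 ≈ 0.24215)
d*S(-8) = (54/223)*0 = 0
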